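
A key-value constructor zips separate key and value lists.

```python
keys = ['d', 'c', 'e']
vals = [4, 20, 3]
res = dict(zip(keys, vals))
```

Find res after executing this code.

Step 1: zip pairs keys with values:
  'd' -> 4
  'c' -> 20
  'e' -> 3
Therefore res = {'d': 4, 'c': 20, 'e': 3}.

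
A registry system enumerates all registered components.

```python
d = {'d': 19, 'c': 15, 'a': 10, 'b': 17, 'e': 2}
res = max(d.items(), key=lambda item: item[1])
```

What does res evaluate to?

Step 1: Find item with maximum value:
  ('d', 19)
  ('c', 15)
  ('a', 10)
  ('b', 17)
  ('e', 2)
Step 2: Maximum value is 19 at key 'd'.
Therefore res = ('d', 19).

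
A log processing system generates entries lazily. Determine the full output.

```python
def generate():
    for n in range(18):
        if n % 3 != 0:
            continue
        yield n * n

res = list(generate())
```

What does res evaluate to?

Step 1: Only yield n**2 when n is divisible by 3:
  n=0: 0 % 3 == 0, yield 0**2 = 0
  n=3: 3 % 3 == 0, yield 3**2 = 9
  n=6: 6 % 3 == 0, yield 6**2 = 36
  n=9: 9 % 3 == 0, yield 9**2 = 81
  n=12: 12 % 3 == 0, yield 12**2 = 144
  n=15: 15 % 3 == 0, yield 15**2 = 225
Therefore res = [0, 9, 36, 81, 144, 225].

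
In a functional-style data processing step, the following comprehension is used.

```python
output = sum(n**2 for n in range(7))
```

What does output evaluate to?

Step 1: Compute n**2 for each n in range(7):
  n=0: 0**2 = 0
  n=1: 1**2 = 1
  n=2: 2**2 = 4
  n=3: 3**2 = 9
  n=4: 4**2 = 16
  n=5: 5**2 = 25
  n=6: 6**2 = 36
Step 2: sum = 0 + 1 + 4 + 9 + 16 + 25 + 36 = 91.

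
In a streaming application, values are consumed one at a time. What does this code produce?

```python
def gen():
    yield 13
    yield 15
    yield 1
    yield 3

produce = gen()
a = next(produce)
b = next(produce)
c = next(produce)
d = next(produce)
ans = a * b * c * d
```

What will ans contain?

Step 1: Create generator and consume all values:
  a = next(produce) = 13
  b = next(produce) = 15
  c = next(produce) = 1
  d = next(produce) = 3
Step 2: ans = 13 * 15 * 1 * 3 = 585.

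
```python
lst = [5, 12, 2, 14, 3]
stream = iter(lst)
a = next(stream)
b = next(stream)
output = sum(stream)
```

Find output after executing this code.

Step 1: Create iterator over [5, 12, 2, 14, 3].
Step 2: a = next() = 5, b = next() = 12.
Step 3: sum() of remaining [2, 14, 3] = 19.
Therefore output = 19.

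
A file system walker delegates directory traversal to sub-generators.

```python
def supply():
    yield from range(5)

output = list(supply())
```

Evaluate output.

Step 1: yield from delegates to the iterable, yielding each element.
Step 2: Collected values: [0, 1, 2, 3, 4].
Therefore output = [0, 1, 2, 3, 4].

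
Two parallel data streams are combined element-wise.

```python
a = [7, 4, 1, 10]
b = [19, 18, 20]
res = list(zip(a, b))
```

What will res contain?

Step 1: zip stops at shortest (len(a)=4, len(b)=3):
  Index 0: (7, 19)
  Index 1: (4, 18)
  Index 2: (1, 20)
Step 2: Last element of a (10) has no pair, dropped.
Therefore res = [(7, 19), (4, 18), (1, 20)].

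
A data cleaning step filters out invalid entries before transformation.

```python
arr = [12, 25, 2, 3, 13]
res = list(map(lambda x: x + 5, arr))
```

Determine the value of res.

Step 1: Apply lambda x: x + 5 to each element:
  12 -> 17
  25 -> 30
  2 -> 7
  3 -> 8
  13 -> 18
Therefore res = [17, 30, 7, 8, 18].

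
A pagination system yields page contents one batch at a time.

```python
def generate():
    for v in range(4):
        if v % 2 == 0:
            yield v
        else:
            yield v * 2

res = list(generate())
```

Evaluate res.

Step 1: For each v in range(4), yield v if even, else v*2:
  v=0 (even): yield 0
  v=1 (odd): yield 1*2 = 2
  v=2 (even): yield 2
  v=3 (odd): yield 3*2 = 6
Therefore res = [0, 2, 2, 6].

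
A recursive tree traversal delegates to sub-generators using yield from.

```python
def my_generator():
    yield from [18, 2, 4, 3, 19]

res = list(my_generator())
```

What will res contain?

Step 1: yield from delegates to the iterable, yielding each element.
Step 2: Collected values: [18, 2, 4, 3, 19].
Therefore res = [18, 2, 4, 3, 19].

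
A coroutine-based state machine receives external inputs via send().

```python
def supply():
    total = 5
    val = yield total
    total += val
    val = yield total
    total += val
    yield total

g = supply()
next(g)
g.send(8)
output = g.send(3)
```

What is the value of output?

Step 1: next() -> yield total=5.
Step 2: send(8) -> val=8, total = 5+8 = 13, yield 13.
Step 3: send(3) -> val=3, total = 13+3 = 16, yield 16.
Therefore output = 16.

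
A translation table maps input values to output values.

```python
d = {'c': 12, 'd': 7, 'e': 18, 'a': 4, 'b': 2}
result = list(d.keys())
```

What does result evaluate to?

Step 1: d.keys() returns the dictionary keys in insertion order.
Therefore result = ['c', 'd', 'e', 'a', 'b'].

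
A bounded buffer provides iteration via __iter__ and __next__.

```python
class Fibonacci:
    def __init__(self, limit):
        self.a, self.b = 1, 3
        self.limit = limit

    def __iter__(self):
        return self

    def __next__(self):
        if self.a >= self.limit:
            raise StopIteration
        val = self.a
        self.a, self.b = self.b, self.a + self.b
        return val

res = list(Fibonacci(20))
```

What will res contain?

Step 1: Fibonacci-like sequence (a=1, b=3) until >= 20:
  Yield 1, then a,b = 3,4
  Yield 3, then a,b = 4,7
  Yield 4, then a,b = 7,11
  Yield 7, then a,b = 11,18
  Yield 11, then a,b = 18,29
  Yield 18, then a,b = 29,47
Step 2: 29 >= 20, stop.
Therefore res = [1, 3, 4, 7, 11, 18].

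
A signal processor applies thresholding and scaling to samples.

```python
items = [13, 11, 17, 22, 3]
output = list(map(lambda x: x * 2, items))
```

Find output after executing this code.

Step 1: Apply lambda x: x * 2 to each element:
  13 -> 26
  11 -> 22
  17 -> 34
  22 -> 44
  3 -> 6
Therefore output = [26, 22, 34, 44, 6].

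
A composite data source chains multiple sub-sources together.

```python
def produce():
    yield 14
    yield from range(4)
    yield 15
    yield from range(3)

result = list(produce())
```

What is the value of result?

Step 1: Trace yields in order:
  yield 14
  yield 0
  yield 1
  yield 2
  yield 3
  yield 15
  yield 0
  yield 1
  yield 2
Therefore result = [14, 0, 1, 2, 3, 15, 0, 1, 2].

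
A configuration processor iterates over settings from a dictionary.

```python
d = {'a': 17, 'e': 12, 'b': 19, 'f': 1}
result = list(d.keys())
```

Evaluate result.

Step 1: d.keys() returns the dictionary keys in insertion order.
Therefore result = ['a', 'e', 'b', 'f'].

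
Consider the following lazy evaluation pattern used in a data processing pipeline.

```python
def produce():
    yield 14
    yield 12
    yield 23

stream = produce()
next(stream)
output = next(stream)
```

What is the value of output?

Step 1: produce() creates a generator.
Step 2: next(stream) yields 14 (consumed and discarded).
Step 3: next(stream) yields 12, assigned to output.
Therefore output = 12.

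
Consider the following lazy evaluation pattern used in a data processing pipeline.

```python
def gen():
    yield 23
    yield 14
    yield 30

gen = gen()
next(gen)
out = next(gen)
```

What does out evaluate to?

Step 1: gen() creates a generator.
Step 2: next(gen) yields 23 (consumed and discarded).
Step 3: next(gen) yields 14, assigned to out.
Therefore out = 14.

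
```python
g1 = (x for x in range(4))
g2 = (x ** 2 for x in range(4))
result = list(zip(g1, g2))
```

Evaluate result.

Step 1: g1 produces [0, 1, 2, 3].
Step 2: g2 produces [0, 1, 4, 9].
Step 3: zip pairs them: [(0, 0), (1, 1), (2, 4), (3, 9)].
Therefore result = [(0, 0), (1, 1), (2, 4), (3, 9)].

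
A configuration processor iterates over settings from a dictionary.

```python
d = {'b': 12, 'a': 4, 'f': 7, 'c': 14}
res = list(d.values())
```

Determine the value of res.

Step 1: d.values() returns the dictionary values in insertion order.
Therefore res = [12, 4, 7, 14].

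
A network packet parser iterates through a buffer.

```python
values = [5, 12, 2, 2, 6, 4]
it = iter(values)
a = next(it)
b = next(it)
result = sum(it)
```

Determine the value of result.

Step 1: Create iterator over [5, 12, 2, 2, 6, 4].
Step 2: a = next() = 5, b = next() = 12.
Step 3: sum() of remaining [2, 2, 6, 4] = 14.
Therefore result = 14.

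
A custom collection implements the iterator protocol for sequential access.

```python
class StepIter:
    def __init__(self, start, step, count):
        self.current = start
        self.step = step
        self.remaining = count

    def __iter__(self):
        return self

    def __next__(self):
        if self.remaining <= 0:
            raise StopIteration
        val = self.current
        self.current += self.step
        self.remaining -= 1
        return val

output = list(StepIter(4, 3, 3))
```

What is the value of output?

Step 1: StepIter starts at 4, increments by 3, for 3 steps:
  Yield 4, then current += 3
  Yield 7, then current += 3
  Yield 10, then current += 3
Therefore output = [4, 7, 10].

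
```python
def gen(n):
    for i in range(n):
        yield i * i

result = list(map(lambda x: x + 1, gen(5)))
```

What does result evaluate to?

Step 1: gen(5) yields squares: [0, 1, 4, 9, 16].
Step 2: map adds 1 to each: [1, 2, 5, 10, 17].
Therefore result = [1, 2, 5, 10, 17].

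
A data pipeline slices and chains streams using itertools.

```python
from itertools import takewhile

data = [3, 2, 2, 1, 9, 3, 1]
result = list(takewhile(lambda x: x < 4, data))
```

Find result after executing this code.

Step 1: takewhile stops at first element >= 4:
  3 < 4: take
  2 < 4: take
  2 < 4: take
  1 < 4: take
  9 >= 4: stop
Therefore result = [3, 2, 2, 1].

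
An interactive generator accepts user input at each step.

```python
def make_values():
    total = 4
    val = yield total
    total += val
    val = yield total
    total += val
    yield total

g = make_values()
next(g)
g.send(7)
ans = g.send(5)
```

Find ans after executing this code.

Step 1: next() -> yield total=4.
Step 2: send(7) -> val=7, total = 4+7 = 11, yield 11.
Step 3: send(5) -> val=5, total = 11+5 = 16, yield 16.
Therefore ans = 16.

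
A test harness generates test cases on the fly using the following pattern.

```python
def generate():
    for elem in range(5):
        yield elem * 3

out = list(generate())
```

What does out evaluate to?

Step 1: For each elem in range(5), yield elem * 3:
  elem=0: yield 0 * 3 = 0
  elem=1: yield 1 * 3 = 3
  elem=2: yield 2 * 3 = 6
  elem=3: yield 3 * 3 = 9
  elem=4: yield 4 * 3 = 12
Therefore out = [0, 3, 6, 9, 12].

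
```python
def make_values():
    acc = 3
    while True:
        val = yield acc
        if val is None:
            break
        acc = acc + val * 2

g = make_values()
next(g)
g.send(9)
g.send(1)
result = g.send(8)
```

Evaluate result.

Step 1: next() -> yield acc=3.
Step 2: send(9) -> val=9, acc = 3 + 9*2 = 21, yield 21.
Step 3: send(1) -> val=1, acc = 21 + 1*2 = 23, yield 23.
Step 4: send(8) -> val=8, acc = 23 + 8*2 = 39, yield 39.
Therefore result = 39.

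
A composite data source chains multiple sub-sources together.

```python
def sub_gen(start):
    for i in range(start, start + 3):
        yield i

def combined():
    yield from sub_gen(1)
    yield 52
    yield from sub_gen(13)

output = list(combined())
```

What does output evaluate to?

Step 1: combined() delegates to sub_gen(1):
  yield 1
  yield 2
  yield 3
Step 2: yield 52
Step 3: Delegates to sub_gen(13):
  yield 13
  yield 14
  yield 15
Therefore output = [1, 2, 3, 52, 13, 14, 15].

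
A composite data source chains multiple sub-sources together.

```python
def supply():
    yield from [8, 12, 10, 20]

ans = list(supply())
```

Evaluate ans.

Step 1: yield from delegates to the iterable, yielding each element.
Step 2: Collected values: [8, 12, 10, 20].
Therefore ans = [8, 12, 10, 20].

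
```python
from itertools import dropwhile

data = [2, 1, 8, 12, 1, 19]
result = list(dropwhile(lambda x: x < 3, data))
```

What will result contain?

Step 1: dropwhile drops elements while < 3:
  2 < 3: dropped
  1 < 3: dropped
  8: kept (dropping stopped)
Step 2: Remaining elements kept regardless of condition.
Therefore result = [8, 12, 1, 19].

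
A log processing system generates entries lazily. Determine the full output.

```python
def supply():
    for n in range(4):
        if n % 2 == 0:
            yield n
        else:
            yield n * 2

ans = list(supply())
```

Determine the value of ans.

Step 1: For each n in range(4), yield n if even, else n*2:
  n=0 (even): yield 0
  n=1 (odd): yield 1*2 = 2
  n=2 (even): yield 2
  n=3 (odd): yield 3*2 = 6
Therefore ans = [0, 2, 2, 6].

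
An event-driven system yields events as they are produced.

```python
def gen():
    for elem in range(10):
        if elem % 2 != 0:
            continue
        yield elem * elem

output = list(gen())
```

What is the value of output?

Step 1: Only yield elem**2 when elem is divisible by 2:
  elem=0: 0 % 2 == 0, yield 0**2 = 0
  elem=2: 2 % 2 == 0, yield 2**2 = 4
  elem=4: 4 % 2 == 0, yield 4**2 = 16
  elem=6: 6 % 2 == 0, yield 6**2 = 36
  elem=8: 8 % 2 == 0, yield 8**2 = 64
Therefore output = [0, 4, 16, 36, 64].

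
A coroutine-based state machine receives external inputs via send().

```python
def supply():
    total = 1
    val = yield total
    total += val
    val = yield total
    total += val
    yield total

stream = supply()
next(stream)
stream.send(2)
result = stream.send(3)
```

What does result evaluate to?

Step 1: next() -> yield total=1.
Step 2: send(2) -> val=2, total = 1+2 = 3, yield 3.
Step 3: send(3) -> val=3, total = 3+3 = 6, yield 6.
Therefore result = 6.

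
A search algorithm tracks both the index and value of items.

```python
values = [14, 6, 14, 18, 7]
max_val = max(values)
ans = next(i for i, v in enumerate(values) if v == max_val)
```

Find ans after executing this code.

Step 1: max([14, 6, 14, 18, 7]) = 18.
Step 2: Find first index where value == 18:
  Index 0: 14 != 18
  Index 1: 6 != 18
  Index 2: 14 != 18
  Index 3: 18 == 18, found!
Therefore ans = 3.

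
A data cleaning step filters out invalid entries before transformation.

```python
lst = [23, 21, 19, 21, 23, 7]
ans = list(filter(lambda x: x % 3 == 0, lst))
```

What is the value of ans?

Step 1: Filter elements divisible by 3:
  23 % 3 = 2: removed
  21 % 3 = 0: kept
  19 % 3 = 1: removed
  21 % 3 = 0: kept
  23 % 3 = 2: removed
  7 % 3 = 1: removed
Therefore ans = [21, 21].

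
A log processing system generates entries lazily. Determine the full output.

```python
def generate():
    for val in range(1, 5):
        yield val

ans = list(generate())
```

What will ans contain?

Step 1: The generator yields each value from range(1, 5).
Step 2: list() consumes all yields: [1, 2, 3, 4].
Therefore ans = [1, 2, 3, 4].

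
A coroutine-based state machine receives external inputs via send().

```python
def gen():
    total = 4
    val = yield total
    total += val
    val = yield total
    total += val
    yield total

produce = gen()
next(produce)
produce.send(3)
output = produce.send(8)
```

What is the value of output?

Step 1: next() -> yield total=4.
Step 2: send(3) -> val=3, total = 4+3 = 7, yield 7.
Step 3: send(8) -> val=8, total = 7+8 = 15, yield 15.
Therefore output = 15.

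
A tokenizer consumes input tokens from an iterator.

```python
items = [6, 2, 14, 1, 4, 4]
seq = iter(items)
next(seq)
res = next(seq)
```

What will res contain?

Step 1: Create iterator over [6, 2, 14, 1, 4, 4].
Step 2: next() consumes 6.
Step 3: next() returns 2.
Therefore res = 2.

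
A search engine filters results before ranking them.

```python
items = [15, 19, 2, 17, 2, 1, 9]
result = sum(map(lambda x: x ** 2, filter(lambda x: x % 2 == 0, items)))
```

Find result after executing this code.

Step 1: Filter even numbers from [15, 19, 2, 17, 2, 1, 9]: [2, 2]
Step 2: Square each: [4, 4]
Step 3: Sum = 8.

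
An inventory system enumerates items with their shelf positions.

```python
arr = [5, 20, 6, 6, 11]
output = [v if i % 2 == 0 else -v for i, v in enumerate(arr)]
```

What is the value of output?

Step 1: For each (i, v), keep v if i is even, negate if odd:
  i=0 (even): keep 5
  i=1 (odd): negate to -20
  i=2 (even): keep 6
  i=3 (odd): negate to -6
  i=4 (even): keep 11
Therefore output = [5, -20, 6, -6, 11].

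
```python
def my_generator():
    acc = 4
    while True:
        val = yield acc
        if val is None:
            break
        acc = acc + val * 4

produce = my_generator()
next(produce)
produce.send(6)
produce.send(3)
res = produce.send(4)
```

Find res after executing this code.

Step 1: next() -> yield acc=4.
Step 2: send(6) -> val=6, acc = 4 + 6*4 = 28, yield 28.
Step 3: send(3) -> val=3, acc = 28 + 3*4 = 40, yield 40.
Step 4: send(4) -> val=4, acc = 40 + 4*4 = 56, yield 56.
Therefore res = 56.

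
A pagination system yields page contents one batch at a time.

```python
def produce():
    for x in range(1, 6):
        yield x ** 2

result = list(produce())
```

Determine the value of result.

Step 1: For each x in range(1, 6), yield x**2:
  x=1: yield 1**2 = 1
  x=2: yield 2**2 = 4
  x=3: yield 3**2 = 9
  x=4: yield 4**2 = 16
  x=5: yield 5**2 = 25
Therefore result = [1, 4, 9, 16, 25].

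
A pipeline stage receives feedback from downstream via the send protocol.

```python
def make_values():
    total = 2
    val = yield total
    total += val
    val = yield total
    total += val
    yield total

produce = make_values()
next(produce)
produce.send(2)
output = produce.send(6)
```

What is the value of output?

Step 1: next() -> yield total=2.
Step 2: send(2) -> val=2, total = 2+2 = 4, yield 4.
Step 3: send(6) -> val=6, total = 4+6 = 10, yield 10.
Therefore output = 10.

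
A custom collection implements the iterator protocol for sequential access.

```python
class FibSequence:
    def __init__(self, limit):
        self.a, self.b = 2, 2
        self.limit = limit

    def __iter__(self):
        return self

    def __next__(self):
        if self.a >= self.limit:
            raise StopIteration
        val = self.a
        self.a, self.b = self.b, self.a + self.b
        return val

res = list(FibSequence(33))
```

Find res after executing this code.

Step 1: Fibonacci-like sequence (a=2, b=2) until >= 33:
  Yield 2, then a,b = 2,4
  Yield 2, then a,b = 4,6
  Yield 4, then a,b = 6,10
  Yield 6, then a,b = 10,16
  Yield 10, then a,b = 16,26
  Yield 16, then a,b = 26,42
  Yield 26, then a,b = 42,68
Step 2: 42 >= 33, stop.
Therefore res = [2, 2, 4, 6, 10, 16, 26].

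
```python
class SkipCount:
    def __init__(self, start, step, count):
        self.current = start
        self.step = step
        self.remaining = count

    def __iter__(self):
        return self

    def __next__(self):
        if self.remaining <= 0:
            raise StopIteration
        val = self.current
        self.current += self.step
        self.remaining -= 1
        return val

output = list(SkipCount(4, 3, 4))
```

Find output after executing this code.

Step 1: SkipCount starts at 4, increments by 3, for 4 steps:
  Yield 4, then current += 3
  Yield 7, then current += 3
  Yield 10, then current += 3
  Yield 13, then current += 3
Therefore output = [4, 7, 10, 13].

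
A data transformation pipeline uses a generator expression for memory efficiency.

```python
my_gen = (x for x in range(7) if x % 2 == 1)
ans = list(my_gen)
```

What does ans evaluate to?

Step 1: Filter range(7) keeping only odd values:
  x=0: even, excluded
  x=1: odd, included
  x=2: even, excluded
  x=3: odd, included
  x=4: even, excluded
  x=5: odd, included
  x=6: even, excluded
Therefore ans = [1, 3, 5].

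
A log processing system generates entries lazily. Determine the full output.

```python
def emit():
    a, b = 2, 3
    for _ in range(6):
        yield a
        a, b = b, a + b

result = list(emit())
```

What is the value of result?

Step 1: Fibonacci-like sequence starting with a=2, b=3:
  Iteration 1: yield a=2, then a,b = 3,5
  Iteration 2: yield a=3, then a,b = 5,8
  Iteration 3: yield a=5, then a,b = 8,13
  Iteration 4: yield a=8, then a,b = 13,21
  Iteration 5: yield a=13, then a,b = 21,34
  Iteration 6: yield a=21, then a,b = 34,55
Therefore result = [2, 3, 5, 8, 13, 21].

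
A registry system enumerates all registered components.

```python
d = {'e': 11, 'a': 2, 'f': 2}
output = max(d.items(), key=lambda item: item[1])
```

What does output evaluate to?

Step 1: Find item with maximum value:
  ('e', 11)
  ('a', 2)
  ('f', 2)
Step 2: Maximum value is 11 at key 'e'.
Therefore output = ('e', 11).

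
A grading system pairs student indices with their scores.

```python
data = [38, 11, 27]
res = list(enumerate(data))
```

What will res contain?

Step 1: enumerate pairs each element with its index:
  (0, 38)
  (1, 11)
  (2, 27)
Therefore res = [(0, 38), (1, 11), (2, 27)].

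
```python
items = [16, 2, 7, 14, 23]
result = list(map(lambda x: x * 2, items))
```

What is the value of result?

Step 1: Apply lambda x: x * 2 to each element:
  16 -> 32
  2 -> 4
  7 -> 14
  14 -> 28
  23 -> 46
Therefore result = [32, 4, 14, 28, 46].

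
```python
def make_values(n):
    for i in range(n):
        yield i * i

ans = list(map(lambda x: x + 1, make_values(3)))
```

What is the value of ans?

Step 1: make_values(3) yields squares: [0, 1, 4].
Step 2: map adds 1 to each: [1, 2, 5].
Therefore ans = [1, 2, 5].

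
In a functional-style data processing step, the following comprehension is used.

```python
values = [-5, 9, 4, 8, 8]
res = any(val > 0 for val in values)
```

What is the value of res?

Step 1: Check val > 0 for each element in [-5, 9, 4, 8, 8]:
  -5 > 0: False
  9 > 0: True
  4 > 0: True
  8 > 0: True
  8 > 0: True
Step 2: any() returns True.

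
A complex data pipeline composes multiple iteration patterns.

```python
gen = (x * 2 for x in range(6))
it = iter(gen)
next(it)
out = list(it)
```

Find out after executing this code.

Step 1: Generator produces [0, 2, 4, 6, 8, 10].
Step 2: next(it) consumes first element (0).
Step 3: list(it) collects remaining: [2, 4, 6, 8, 10].
Therefore out = [2, 4, 6, 8, 10].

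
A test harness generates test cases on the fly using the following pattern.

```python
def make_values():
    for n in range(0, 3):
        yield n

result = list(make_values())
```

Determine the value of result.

Step 1: The generator yields each value from range(0, 3).
Step 2: list() consumes all yields: [0, 1, 2].
Therefore result = [0, 1, 2].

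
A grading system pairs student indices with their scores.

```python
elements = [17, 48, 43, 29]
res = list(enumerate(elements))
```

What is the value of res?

Step 1: enumerate pairs each element with its index:
  (0, 17)
  (1, 48)
  (2, 43)
  (3, 29)
Therefore res = [(0, 17), (1, 48), (2, 43), (3, 29)].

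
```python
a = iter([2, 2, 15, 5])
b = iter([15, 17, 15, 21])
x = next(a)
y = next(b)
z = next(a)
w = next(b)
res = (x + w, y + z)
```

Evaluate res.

Step 1: a iterates [2, 2, 15, 5], b iterates [15, 17, 15, 21].
Step 2: x = next(a) = 2, y = next(b) = 15.
Step 3: z = next(a) = 2, w = next(b) = 17.
Step 4: res = (2 + 17, 15 + 2) = (19, 17).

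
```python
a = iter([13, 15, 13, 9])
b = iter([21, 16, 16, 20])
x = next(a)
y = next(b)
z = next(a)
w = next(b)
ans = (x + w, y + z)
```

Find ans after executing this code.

Step 1: a iterates [13, 15, 13, 9], b iterates [21, 16, 16, 20].
Step 2: x = next(a) = 13, y = next(b) = 21.
Step 3: z = next(a) = 15, w = next(b) = 16.
Step 4: ans = (13 + 16, 21 + 15) = (29, 36).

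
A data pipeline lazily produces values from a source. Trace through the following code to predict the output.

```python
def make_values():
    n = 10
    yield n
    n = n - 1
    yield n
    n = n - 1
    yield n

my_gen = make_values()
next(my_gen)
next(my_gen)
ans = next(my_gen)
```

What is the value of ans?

Step 1: Trace through generator execution:
  Yield 1: n starts at 10, yield 10
  Yield 2: n = 10 - 1 = 9, yield 9
  Yield 3: n = 9 - 1 = 8, yield 8
Step 2: First next() gets 10, second next() gets the second value, third next() yields 8.
Therefore ans = 8.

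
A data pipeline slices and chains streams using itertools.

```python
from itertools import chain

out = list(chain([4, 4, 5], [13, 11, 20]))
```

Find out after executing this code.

Step 1: chain() concatenates iterables: [4, 4, 5] + [13, 11, 20].
Therefore out = [4, 4, 5, 13, 11, 20].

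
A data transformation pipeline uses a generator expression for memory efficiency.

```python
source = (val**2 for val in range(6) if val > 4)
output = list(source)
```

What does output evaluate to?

Step 1: For range(6), keep val > 4, then square:
  val=0: 0 <= 4, excluded
  val=1: 1 <= 4, excluded
  val=2: 2 <= 4, excluded
  val=3: 3 <= 4, excluded
  val=4: 4 <= 4, excluded
  val=5: 5 > 4, yield 5**2 = 25
Therefore output = [25].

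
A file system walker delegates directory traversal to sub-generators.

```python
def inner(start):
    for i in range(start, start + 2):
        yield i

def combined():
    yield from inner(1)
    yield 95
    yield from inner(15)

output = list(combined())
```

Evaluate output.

Step 1: combined() delegates to inner(1):
  yield 1
  yield 2
Step 2: yield 95
Step 3: Delegates to inner(15):
  yield 15
  yield 16
Therefore output = [1, 2, 95, 15, 16].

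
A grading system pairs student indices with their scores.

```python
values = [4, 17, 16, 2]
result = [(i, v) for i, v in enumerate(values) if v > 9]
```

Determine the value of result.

Step 1: Filter enumerate([4, 17, 16, 2]) keeping v > 9:
  (0, 4): 4 <= 9, excluded
  (1, 17): 17 > 9, included
  (2, 16): 16 > 9, included
  (3, 2): 2 <= 9, excluded
Therefore result = [(1, 17), (2, 16)].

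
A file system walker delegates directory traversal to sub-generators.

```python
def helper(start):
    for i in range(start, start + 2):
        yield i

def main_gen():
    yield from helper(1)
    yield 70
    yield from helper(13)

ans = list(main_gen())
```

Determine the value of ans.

Step 1: main_gen() delegates to helper(1):
  yield 1
  yield 2
Step 2: yield 70
Step 3: Delegates to helper(13):
  yield 13
  yield 14
Therefore ans = [1, 2, 70, 13, 14].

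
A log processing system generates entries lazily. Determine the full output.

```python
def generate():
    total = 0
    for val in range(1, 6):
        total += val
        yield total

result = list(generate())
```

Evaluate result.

Step 1: Generator accumulates running sum:
  val=1: total = 1, yield 1
  val=2: total = 3, yield 3
  val=3: total = 6, yield 6
  val=4: total = 10, yield 10
  val=5: total = 15, yield 15
Therefore result = [1, 3, 6, 10, 15].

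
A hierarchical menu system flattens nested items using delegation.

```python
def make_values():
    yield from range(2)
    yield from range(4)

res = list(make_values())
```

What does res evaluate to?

Step 1: Trace yields in order:
  yield 0
  yield 1
  yield 0
  yield 1
  yield 2
  yield 3
Therefore res = [0, 1, 0, 1, 2, 3].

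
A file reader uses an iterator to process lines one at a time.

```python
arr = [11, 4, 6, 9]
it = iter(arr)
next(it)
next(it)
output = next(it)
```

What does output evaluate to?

Step 1: Create iterator over [11, 4, 6, 9].
Step 2: next() consumes 11.
Step 3: next() consumes 4.
Step 4: next() returns 6.
Therefore output = 6.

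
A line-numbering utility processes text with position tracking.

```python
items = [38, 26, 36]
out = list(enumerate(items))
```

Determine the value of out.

Step 1: enumerate pairs each element with its index:
  (0, 38)
  (1, 26)
  (2, 36)
Therefore out = [(0, 38), (1, 26), (2, 36)].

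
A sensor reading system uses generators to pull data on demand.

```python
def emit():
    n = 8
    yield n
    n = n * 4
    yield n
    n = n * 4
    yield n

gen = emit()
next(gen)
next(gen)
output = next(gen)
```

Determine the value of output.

Step 1: Trace through generator execution:
  Yield 1: n starts at 8, yield 8
  Yield 2: n = 8 * 4 = 32, yield 32
  Yield 3: n = 32 * 4 = 128, yield 128
Step 2: First next() gets 8, second next() gets the second value, third next() yields 128.
Therefore output = 128.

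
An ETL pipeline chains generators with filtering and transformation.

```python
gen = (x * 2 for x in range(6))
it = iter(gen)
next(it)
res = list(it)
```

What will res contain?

Step 1: Generator produces [0, 2, 4, 6, 8, 10].
Step 2: next(it) consumes first element (0).
Step 3: list(it) collects remaining: [2, 4, 6, 8, 10].
Therefore res = [2, 4, 6, 8, 10].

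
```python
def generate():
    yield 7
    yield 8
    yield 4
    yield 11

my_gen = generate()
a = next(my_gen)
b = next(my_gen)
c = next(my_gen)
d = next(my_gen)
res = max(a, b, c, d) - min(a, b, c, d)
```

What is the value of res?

Step 1: Create generator and consume all values:
  a = next(my_gen) = 7
  b = next(my_gen) = 8
  c = next(my_gen) = 4
  d = next(my_gen) = 11
Step 2: max = 11, min = 4, res = 11 - 4 = 7.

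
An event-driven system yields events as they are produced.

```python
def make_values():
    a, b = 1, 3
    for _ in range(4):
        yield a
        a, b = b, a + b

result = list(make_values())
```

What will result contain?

Step 1: Fibonacci-like sequence starting with a=1, b=3:
  Iteration 1: yield a=1, then a,b = 3,4
  Iteration 2: yield a=3, then a,b = 4,7
  Iteration 3: yield a=4, then a,b = 7,11
  Iteration 4: yield a=7, then a,b = 11,18
Therefore result = [1, 3, 4, 7].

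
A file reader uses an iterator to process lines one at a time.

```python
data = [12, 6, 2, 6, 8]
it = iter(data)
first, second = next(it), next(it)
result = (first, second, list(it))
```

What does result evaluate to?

Step 1: Create iterator over [12, 6, 2, 6, 8].
Step 2: first = 12, second = 6.
Step 3: Remaining elements: [2, 6, 8].
Therefore result = (12, 6, [2, 6, 8]).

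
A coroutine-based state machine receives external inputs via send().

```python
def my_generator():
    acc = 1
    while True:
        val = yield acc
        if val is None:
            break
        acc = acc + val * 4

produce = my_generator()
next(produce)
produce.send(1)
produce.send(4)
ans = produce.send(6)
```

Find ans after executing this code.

Step 1: next() -> yield acc=1.
Step 2: send(1) -> val=1, acc = 1 + 1*4 = 5, yield 5.
Step 3: send(4) -> val=4, acc = 5 + 4*4 = 21, yield 21.
Step 4: send(6) -> val=6, acc = 21 + 6*4 = 45, yield 45.
Therefore ans = 45.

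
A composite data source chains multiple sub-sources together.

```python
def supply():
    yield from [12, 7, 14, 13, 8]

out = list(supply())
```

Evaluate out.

Step 1: yield from delegates to the iterable, yielding each element.
Step 2: Collected values: [12, 7, 14, 13, 8].
Therefore out = [12, 7, 14, 13, 8].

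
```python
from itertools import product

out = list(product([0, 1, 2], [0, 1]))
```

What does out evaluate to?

Step 1: product([0, 1, 2], [0, 1]) gives all pairs:
  (0, 0)
  (0, 1)
  (1, 0)
  (1, 1)
  (2, 0)
  (2, 1)
Therefore out = [(0, 0), (0, 1), (1, 0), (1, 1), (2, 0), (2, 1)].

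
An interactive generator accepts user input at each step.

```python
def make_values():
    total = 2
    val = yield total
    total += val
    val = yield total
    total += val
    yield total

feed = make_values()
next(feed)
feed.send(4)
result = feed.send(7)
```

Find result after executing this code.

Step 1: next() -> yield total=2.
Step 2: send(4) -> val=4, total = 2+4 = 6, yield 6.
Step 3: send(7) -> val=7, total = 6+7 = 13, yield 13.
Therefore result = 13.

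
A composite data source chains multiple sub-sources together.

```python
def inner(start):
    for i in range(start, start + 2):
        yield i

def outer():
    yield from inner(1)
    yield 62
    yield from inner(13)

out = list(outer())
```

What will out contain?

Step 1: outer() delegates to inner(1):
  yield 1
  yield 2
Step 2: yield 62
Step 3: Delegates to inner(13):
  yield 13
  yield 14
Therefore out = [1, 2, 62, 13, 14].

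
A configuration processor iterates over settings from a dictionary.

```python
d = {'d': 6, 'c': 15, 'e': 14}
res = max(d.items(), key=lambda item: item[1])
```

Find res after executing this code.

Step 1: Find item with maximum value:
  ('d', 6)
  ('c', 15)
  ('e', 14)
Step 2: Maximum value is 15 at key 'c'.
Therefore res = ('c', 15).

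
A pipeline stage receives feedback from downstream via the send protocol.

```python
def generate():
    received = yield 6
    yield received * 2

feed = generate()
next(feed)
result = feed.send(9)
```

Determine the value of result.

Step 1: next(feed) advances to first yield, producing 6.
Step 2: send(9) resumes, received = 9.
Step 3: yield received * 2 = 9 * 2 = 18.
Therefore result = 18.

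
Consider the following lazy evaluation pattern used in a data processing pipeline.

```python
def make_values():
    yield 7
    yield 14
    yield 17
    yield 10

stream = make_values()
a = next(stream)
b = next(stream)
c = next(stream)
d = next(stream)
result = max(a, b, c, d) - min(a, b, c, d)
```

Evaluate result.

Step 1: Create generator and consume all values:
  a = next(stream) = 7
  b = next(stream) = 14
  c = next(stream) = 17
  d = next(stream) = 10
Step 2: max = 17, min = 7, result = 17 - 7 = 10.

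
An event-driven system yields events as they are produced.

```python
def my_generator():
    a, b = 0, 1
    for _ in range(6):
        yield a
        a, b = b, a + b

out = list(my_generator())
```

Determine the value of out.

Step 1: Fibonacci-like sequence starting with a=0, b=1:
  Iteration 1: yield a=0, then a,b = 1,1
  Iteration 2: yield a=1, then a,b = 1,2
  Iteration 3: yield a=1, then a,b = 2,3
  Iteration 4: yield a=2, then a,b = 3,5
  Iteration 5: yield a=3, then a,b = 5,8
  Iteration 6: yield a=5, then a,b = 8,13
Therefore out = [0, 1, 1, 2, 3, 5].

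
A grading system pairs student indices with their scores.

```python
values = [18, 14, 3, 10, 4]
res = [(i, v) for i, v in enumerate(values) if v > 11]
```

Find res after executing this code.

Step 1: Filter enumerate([18, 14, 3, 10, 4]) keeping v > 11:
  (0, 18): 18 > 11, included
  (1, 14): 14 > 11, included
  (2, 3): 3 <= 11, excluded
  (3, 10): 10 <= 11, excluded
  (4, 4): 4 <= 11, excluded
Therefore res = [(0, 18), (1, 14)].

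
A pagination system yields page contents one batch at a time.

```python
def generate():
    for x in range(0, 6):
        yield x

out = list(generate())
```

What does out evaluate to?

Step 1: The generator yields each value from range(0, 6).
Step 2: list() consumes all yields: [0, 1, 2, 3, 4, 5].
Therefore out = [0, 1, 2, 3, 4, 5].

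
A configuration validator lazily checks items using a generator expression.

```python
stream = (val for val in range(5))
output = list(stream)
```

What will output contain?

Step 1: Generator expression iterates range(5): [0, 1, 2, 3, 4].
Step 2: list() collects all values.
Therefore output = [0, 1, 2, 3, 4].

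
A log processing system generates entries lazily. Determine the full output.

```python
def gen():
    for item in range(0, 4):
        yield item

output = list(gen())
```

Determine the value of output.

Step 1: The generator yields each value from range(0, 4).
Step 2: list() consumes all yields: [0, 1, 2, 3].
Therefore output = [0, 1, 2, 3].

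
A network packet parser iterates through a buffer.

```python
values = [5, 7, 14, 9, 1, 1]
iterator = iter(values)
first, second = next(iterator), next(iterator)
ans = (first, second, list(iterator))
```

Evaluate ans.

Step 1: Create iterator over [5, 7, 14, 9, 1, 1].
Step 2: first = 5, second = 7.
Step 3: Remaining elements: [14, 9, 1, 1].
Therefore ans = (5, 7, [14, 9, 1, 1]).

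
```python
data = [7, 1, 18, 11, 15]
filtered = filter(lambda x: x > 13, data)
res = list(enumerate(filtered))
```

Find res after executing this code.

Step 1: Filter [7, 1, 18, 11, 15] for > 13: [18, 15].
Step 2: enumerate re-indexes from 0: [(0, 18), (1, 15)].
Therefore res = [(0, 18), (1, 15)].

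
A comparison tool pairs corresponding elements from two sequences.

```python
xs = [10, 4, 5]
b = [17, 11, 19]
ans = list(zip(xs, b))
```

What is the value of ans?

Step 1: zip pairs elements at same index:
  Index 0: (10, 17)
  Index 1: (4, 11)
  Index 2: (5, 19)
Therefore ans = [(10, 17), (4, 11), (5, 19)].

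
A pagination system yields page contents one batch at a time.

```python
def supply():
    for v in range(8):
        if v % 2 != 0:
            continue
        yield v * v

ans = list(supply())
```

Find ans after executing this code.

Step 1: Only yield v**2 when v is divisible by 2:
  v=0: 0 % 2 == 0, yield 0**2 = 0
  v=2: 2 % 2 == 0, yield 2**2 = 4
  v=4: 4 % 2 == 0, yield 4**2 = 16
  v=6: 6 % 2 == 0, yield 6**2 = 36
Therefore ans = [0, 4, 16, 36].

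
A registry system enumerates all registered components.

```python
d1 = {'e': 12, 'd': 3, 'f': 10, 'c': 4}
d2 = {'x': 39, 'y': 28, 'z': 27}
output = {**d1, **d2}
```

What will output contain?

Step 1: Merge d1 and d2 (d2 values override on key conflicts).
Step 2: d1 has keys ['e', 'd', 'f', 'c'], d2 has keys ['x', 'y', 'z'].
Therefore output = {'e': 12, 'd': 3, 'f': 10, 'c': 4, 'x': 39, 'y': 28, 'z': 27}.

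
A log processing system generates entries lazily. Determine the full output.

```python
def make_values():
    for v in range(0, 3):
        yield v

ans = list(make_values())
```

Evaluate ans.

Step 1: The generator yields each value from range(0, 3).
Step 2: list() consumes all yields: [0, 1, 2].
Therefore ans = [0, 1, 2].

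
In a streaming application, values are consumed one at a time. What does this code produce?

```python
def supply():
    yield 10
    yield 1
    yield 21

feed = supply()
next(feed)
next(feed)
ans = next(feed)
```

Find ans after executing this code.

Step 1: supply() creates a generator.
Step 2: next(feed) yields 10 (consumed and discarded).
Step 3: next(feed) yields 1 (consumed and discarded).
Step 4: next(feed) yields 21, assigned to ans.
Therefore ans = 21.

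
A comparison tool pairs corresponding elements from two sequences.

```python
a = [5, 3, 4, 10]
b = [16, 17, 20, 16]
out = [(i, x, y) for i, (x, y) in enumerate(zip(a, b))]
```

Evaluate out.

Step 1: enumerate(zip(a, b)) gives index with paired elements:
  i=0: (5, 16)
  i=1: (3, 17)
  i=2: (4, 20)
  i=3: (10, 16)
Therefore out = [(0, 5, 16), (1, 3, 17), (2, 4, 20), (3, 10, 16)].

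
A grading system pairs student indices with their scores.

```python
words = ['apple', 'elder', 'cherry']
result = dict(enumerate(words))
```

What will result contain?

Step 1: enumerate pairs indices with words:
  0 -> 'apple'
  1 -> 'elder'
  2 -> 'cherry'
Therefore result = {0: 'apple', 1: 'elder', 2: 'cherry'}.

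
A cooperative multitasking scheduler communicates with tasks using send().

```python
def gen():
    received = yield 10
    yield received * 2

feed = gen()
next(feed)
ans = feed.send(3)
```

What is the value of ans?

Step 1: next(feed) advances to first yield, producing 10.
Step 2: send(3) resumes, received = 3.
Step 3: yield received * 2 = 3 * 2 = 6.
Therefore ans = 6.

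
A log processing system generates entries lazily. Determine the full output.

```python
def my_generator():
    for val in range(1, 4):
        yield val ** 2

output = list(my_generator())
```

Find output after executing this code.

Step 1: For each val in range(1, 4), yield val**2:
  val=1: yield 1**2 = 1
  val=2: yield 2**2 = 4
  val=3: yield 3**2 = 9
Therefore output = [1, 4, 9].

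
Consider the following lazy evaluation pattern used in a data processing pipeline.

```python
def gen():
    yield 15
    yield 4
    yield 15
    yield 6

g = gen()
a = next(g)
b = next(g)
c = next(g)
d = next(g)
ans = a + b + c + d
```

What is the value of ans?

Step 1: Create generator and consume all values:
  a = next(g) = 15
  b = next(g) = 4
  c = next(g) = 15
  d = next(g) = 6
Step 2: ans = 15 + 4 + 15 + 6 = 40.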